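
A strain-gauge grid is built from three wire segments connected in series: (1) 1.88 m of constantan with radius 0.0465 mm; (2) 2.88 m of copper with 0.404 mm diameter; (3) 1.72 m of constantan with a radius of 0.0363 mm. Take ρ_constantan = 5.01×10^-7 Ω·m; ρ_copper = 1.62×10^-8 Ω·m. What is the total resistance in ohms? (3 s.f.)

347 Ω

Seg 1: A = πr² = π(4.6500e-05 m)² = 6.793e-09 m²
R_1 = (5.01×10^-7)(1.88)/(6.793e-09) = 138.7 Ω
Seg 2: A = π(d/2)² = π(2.0200e-04 m)² = 1.282e-07 m²
R_2 = (1.62×10^-8)(2.88)/(1.282e-07) = 0.364 Ω
Seg 3: A = πr² = π(3.6300e-05 m)² = 4.140e-09 m²
R_3 = (5.01×10^-7)(1.72)/(4.140e-09) = 208.2 Ω
R_total = R_1 + R_2 + R_3 = 347 Ω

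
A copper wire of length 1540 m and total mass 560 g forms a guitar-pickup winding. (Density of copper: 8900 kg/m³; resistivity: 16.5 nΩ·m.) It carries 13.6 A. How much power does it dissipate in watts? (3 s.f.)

ρ = 16.5 nΩ·m = 1.65×10^-8 Ω·m
A = m/(density·L) = 0.56/(8900×1540) = 4.0858e-08 m²
R = ρL/A = (1.65×10^-8)(1540)/(4.0858e-08) = 621.9 Ω
P = I²R = (13.6)² × 621.9 = 1.15×10^5 W

1.15×10^5 W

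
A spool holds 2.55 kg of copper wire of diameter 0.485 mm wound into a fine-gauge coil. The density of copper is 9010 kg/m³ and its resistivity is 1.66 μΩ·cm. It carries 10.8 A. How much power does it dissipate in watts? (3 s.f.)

ρ = 1.66 μΩ·cm = 1.66×10^-8 Ω·m
A = π(d/2)² = π(2.4250e-04 m)² = 1.8475e-07 m²
L = m/(density·A) = 2.55/(9010×1.8475e-07) = 1532 m
R = ρL/A = (1.66×10^-8)(1532)/(1.8475e-07) = 137.7 Ω
P = I²R = (10.8)² × 137.7 = 16100 W

16100 W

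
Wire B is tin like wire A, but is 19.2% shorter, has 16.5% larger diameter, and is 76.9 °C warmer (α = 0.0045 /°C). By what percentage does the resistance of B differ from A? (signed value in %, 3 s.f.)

-19.9%

R ∝ ρL/d² with ρ ∝ (1+αΔT), so R_B/R_A = (1 − 19.2/100) × (1 + 16.5/100)⁻² × (1 + 0.0045×76.9)
= 0.808 × 0.7368 × 1.346 = 0.8014
(R_B − R_A)/R_A = 0.8014 − 1 = -19.9%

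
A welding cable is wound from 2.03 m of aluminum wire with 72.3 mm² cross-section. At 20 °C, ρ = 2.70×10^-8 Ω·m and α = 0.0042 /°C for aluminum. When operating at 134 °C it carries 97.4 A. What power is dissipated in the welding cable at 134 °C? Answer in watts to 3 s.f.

10.6 W

A = 72.3 mm² = 7.230e-05 m²
R₍20₎ = ρL/A = (2.70×10^-8)(2.03)/(7.230e-05) = 7.581×10^-4 Ω
R₍134₎ = R₍20₎(1 + αΔT) = 7.581×10^-4 × (1 + 0.0042×114) = 0.001121 Ω
P = I²R = (97.4)² × 0.001121 = 10.6 W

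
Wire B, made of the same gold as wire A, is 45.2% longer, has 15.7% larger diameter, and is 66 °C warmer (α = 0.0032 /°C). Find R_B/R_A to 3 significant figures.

1.31

R ∝ ρL/d² with ρ ∝ (1+αΔT), so R_B/R_A = (1 + 45.2/100) × (1 + 15.7/100)⁻² × (1 + 0.0032×66)
= 1.452 × 0.747 × 1.211 = 1.31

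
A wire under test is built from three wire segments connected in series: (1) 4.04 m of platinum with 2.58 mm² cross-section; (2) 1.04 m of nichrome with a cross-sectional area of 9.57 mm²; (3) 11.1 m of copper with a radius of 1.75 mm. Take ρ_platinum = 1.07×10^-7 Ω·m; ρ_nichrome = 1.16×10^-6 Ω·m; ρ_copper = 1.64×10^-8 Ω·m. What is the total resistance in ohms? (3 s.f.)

0.313 Ω

Seg 1: A = 2.58 mm² = 2.580e-06 m²
R_1 = (1.07×10^-7)(4.04)/(2.580e-06) = 0.1676 Ω
Seg 2: A = 9.57 mm² = 9.570e-06 m²
R_2 = (1.16×10^-6)(1.04)/(9.570e-06) = 0.1261 Ω
Seg 3: A = πr² = π(1.7500e-03 m)² = 9.621e-06 m²
R_3 = (1.64×10^-8)(11.1)/(9.621e-06) = 0.01892 Ω
R_total = R_1 + R_2 + R_3 = 0.313 Ω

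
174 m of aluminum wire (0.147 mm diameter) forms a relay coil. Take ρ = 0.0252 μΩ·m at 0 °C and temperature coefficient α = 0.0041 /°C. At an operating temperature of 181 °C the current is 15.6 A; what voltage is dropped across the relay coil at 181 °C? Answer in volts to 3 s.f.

7020 V

ρ = 0.0252 μΩ·m = 2.52×10^-8 Ω·m
A = π(d/2)² = π(7.3500e-05 m)² = 1.697e-08 m²
R₍0₎ = ρL/A = (2.52×10^-8)(174)/(1.697e-08) = 258.4 Ω
R₍181₎ = R₍0₎(1 + αΔT) = 258.4 × (1 + 0.0041×181) = 450.1 Ω
V = IR = 15.6 × 450.1 = 7020 V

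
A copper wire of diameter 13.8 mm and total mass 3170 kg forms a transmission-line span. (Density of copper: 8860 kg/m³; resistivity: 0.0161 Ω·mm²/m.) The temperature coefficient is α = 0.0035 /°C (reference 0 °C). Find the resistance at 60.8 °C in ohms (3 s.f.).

ρ = 0.0161 Ω·mm²/m = 1.61×10^-8 Ω·m
A = π(d/2)² = π(6.9000e-03 m)² = 1.4957e-04 m²
L = m/(density·A) = 3170/(8860×1.4957e-04) = 2392 m
R = ρL/A = (1.61×10^-8)(2392)/(1.4957e-04) = 0.2575 Ω
R(60.8 °C) = 0.2575 × (1 + 0.0035×60.8) = 0.312 Ω

0.312 Ω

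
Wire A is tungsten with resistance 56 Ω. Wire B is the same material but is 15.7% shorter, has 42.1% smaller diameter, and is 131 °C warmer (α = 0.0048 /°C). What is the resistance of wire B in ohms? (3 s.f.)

R ∝ ρL/d² with ρ ∝ (1+αΔT), so R_B/R_A = (1 − 15.7/100) × (1 − 42.1/100)⁻² × (1 + 0.0048×131)
= 0.843 × 2.983 × 1.629 = 4.096
R_B = 4.096 × 56 = 229 Ω

229 Ω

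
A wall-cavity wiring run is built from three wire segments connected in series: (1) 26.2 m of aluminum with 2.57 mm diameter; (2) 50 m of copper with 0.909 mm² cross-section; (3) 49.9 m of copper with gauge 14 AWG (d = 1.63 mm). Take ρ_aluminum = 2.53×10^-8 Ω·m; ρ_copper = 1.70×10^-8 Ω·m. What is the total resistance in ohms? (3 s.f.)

1.47 Ω

Seg 1: A = π(d/2)² = π(1.2850e-03 m)² = 5.187e-06 m²
R_1 = (2.53×10^-8)(26.2)/(5.187e-06) = 0.1278 Ω
Seg 2: A = 0.909 mm² = 9.090e-07 m²
R_2 = (1.70×10^-8)(50)/(9.090e-07) = 0.9351 Ω
Seg 3: A = π(1.63/2 mm)² = π(8.1500e-04 m)² = 2.087e-06 m²
R_3 = (1.70×10^-8)(49.9)/(2.087e-06) = 0.4065 Ω
R_total = R_1 + R_2 + R_3 = 1.47 Ω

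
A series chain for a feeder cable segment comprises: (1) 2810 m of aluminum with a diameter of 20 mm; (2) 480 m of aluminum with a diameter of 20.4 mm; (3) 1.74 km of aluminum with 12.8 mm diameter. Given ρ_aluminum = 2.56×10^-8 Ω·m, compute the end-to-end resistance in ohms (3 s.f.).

Seg 1: A = π(d/2)² = π(1.0000e-02 m)² = 3.142e-04 m²
R_1 = (2.56×10^-8)(2810)/(3.142e-04) = 0.229 Ω
Seg 2: A = π(d/2)² = π(1.0200e-02 m)² = 3.269e-04 m²
R_2 = (2.56×10^-8)(480)/(3.269e-04) = 0.0376 Ω
Seg 3: A = π(d/2)² = π(6.4000e-03 m)² = 1.287e-04 m²
R_3 = (2.56×10^-8)(1740)/(1.287e-04) = 0.3462 Ω
R_total = R_1 + R_2 + R_3 = 0.613 Ω

0.613 Ω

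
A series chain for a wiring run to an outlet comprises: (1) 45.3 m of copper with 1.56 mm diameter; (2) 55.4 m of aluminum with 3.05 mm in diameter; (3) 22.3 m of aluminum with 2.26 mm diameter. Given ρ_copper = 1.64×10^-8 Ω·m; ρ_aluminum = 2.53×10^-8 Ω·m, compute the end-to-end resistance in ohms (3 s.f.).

Seg 1: A = π(d/2)² = π(7.8000e-04 m)² = 1.911e-06 m²
R_1 = (1.64×10^-8)(45.3)/(1.911e-06) = 0.3887 Ω
Seg 2: A = π(d/2)² = π(1.5250e-03 m)² = 7.306e-06 m²
R_2 = (2.53×10^-8)(55.4)/(7.306e-06) = 0.1918 Ω
Seg 3: A = π(d/2)² = π(1.1300e-03 m)² = 4.011e-06 m²
R_3 = (2.53×10^-8)(22.3)/(4.011e-06) = 0.1406 Ω
R_total = R_1 + R_2 + R_3 = 0.721 Ω

0.721 Ω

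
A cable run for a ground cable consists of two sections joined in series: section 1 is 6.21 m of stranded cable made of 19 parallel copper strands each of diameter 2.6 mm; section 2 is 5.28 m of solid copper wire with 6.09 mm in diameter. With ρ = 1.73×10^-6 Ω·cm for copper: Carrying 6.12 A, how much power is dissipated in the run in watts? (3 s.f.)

ρ = 1.73×10^-6 Ω·cm = 1.73×10^-8 Ω·m
Section 1: A_strand = π(1.3000e-03)² = 5.309e-06 m²; R₁ = ρL/(N·A_s) = (1.73×10^-8)(6.21)/(19×5.309e-06) = 0.001065 Ω
Section 2: A = π(d/2)² = π(3.0450e-03 m)² = 2.913e-05 m²
R₂ = (1.73×10^-8)(5.28)/(2.913e-05) = 0.003136 Ω
R = R₁ + R₂ = 0.004201 Ω
P = I²R = (6.12)² × 0.004201 = 0.157 W

0.157 W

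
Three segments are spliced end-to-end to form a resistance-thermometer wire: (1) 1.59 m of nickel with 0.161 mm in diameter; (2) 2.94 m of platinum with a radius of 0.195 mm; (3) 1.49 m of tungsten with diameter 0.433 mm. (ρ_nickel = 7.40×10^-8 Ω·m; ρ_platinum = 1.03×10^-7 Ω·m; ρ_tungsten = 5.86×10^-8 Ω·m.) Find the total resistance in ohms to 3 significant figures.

Seg 1: A = π(d/2)² = π(8.0500e-05 m)² = 2.036e-08 m²
R_1 = (7.40×10^-8)(1.59)/(2.036e-08) = 5.779 Ω
Seg 2: A = πr² = π(1.9500e-04 m)² = 1.195e-07 m²
R_2 = (1.03×10^-7)(2.94)/(1.195e-07) = 2.535 Ω
Seg 3: A = π(d/2)² = π(2.1650e-04 m)² = 1.473e-07 m²
R_3 = (5.86×10^-8)(1.49)/(1.473e-07) = 0.593 Ω
R_total = R_1 + R_2 + R_3 = 8.91 Ω

8.91 Ω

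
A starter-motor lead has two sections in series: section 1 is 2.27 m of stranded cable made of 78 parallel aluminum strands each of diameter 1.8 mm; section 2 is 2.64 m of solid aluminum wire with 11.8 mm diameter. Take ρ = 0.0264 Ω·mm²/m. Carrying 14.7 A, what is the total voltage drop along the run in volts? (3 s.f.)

ρ = 0.0264 Ω·mm²/m = 2.64×10^-8 Ω·m
Section 1: A_strand = π(9.0000e-04)² = 2.545e-06 m²; R₁ = ρL/(N·A_s) = (2.64×10^-8)(2.27)/(78×2.545e-06) = 3.019×10^-4 Ω
Section 2: A = π(d/2)² = π(5.9000e-03 m)² = 1.094e-04 m²
R₂ = (2.64×10^-8)(2.64)/(1.094e-04) = 6.373×10^-4 Ω
R = R₁ + R₂ = 9.392×10^-4 Ω
V = IR = 14.7 × 9.392×10^-4 = 0.0138 V

0.0138 V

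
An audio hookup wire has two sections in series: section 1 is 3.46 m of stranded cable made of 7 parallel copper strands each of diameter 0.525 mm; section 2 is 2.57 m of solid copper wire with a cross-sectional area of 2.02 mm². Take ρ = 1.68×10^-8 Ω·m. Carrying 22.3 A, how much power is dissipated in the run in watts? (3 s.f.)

Section 1: A_strand = π(2.6250e-04)² = 2.165e-07 m²; R₁ = ρL/(N·A_s) = (1.68×10^-8)(3.46)/(7×2.165e-07) = 0.03836 Ω
Section 2: A = 2.02 mm² = 2.020e-06 m²
R₂ = (1.68×10^-8)(2.57)/(2.020e-06) = 0.02137 Ω
R = R₁ + R₂ = 0.05973 Ω
P = I²R = (22.3)² × 0.05973 = 29.7 W

29.7 W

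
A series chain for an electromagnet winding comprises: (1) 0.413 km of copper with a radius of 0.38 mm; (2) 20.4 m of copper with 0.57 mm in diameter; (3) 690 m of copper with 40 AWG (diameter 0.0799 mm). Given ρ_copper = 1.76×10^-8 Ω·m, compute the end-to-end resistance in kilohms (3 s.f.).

2.44 kΩ

Seg 1: A = πr² = π(3.8000e-04 m)² = 4.536e-07 m²
R_1 = (1.76×10^-8)(413)/(4.536e-07) = 16.02 Ω
Seg 2: A = π(d/2)² = π(2.8500e-04 m)² = 2.552e-07 m²
R_2 = (1.76×10^-8)(20.4)/(2.552e-07) = 1.407 Ω
Seg 3: A = π(0.0799/2 mm)² = π(3.9950e-05 m)² = 5.014e-09 m²
R_3 = (1.76×10^-8)(690)/(5.014e-09) = 2422 Ω
R_total = R_1 + R_2 + R_3 = 2.44 kΩ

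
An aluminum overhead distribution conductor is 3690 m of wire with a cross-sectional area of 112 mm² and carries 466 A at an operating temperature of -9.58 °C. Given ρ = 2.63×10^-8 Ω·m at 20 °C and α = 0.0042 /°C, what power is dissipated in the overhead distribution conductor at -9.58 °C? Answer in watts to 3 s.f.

A = 112 mm² = 1.120e-04 m²
R₍20₎ = ρL/A = (2.63×10^-8)(3690)/(1.120e-04) = 0.8665 Ω
R₍-9.58₎ = R₍20₎(1 + αΔT) = 0.8665 × (1 + 0.0042×-29.6) = 0.7588 Ω
P = I²R = (466)² × 0.7588 = 1.65×10^5 W

1.65×10^5 W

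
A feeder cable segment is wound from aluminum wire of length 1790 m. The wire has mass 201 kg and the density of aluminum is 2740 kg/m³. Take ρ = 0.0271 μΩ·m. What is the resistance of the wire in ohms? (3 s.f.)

1.18 Ω

ρ = 0.0271 μΩ·m = 2.71×10^-8 Ω·m
A = m/(density·L) = 201/(2740×1790) = 4.0982e-05 m²
R = ρL/A = (2.71×10^-8)(1790)/(4.0982e-05) = 1.18 Ω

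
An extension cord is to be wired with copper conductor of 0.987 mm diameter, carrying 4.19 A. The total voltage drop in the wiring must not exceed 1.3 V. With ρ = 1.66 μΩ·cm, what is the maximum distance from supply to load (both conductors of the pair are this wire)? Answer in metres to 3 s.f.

ρ = 1.66 μΩ·cm = 1.66×10^-8 Ω·m
A = π(d/2)² = π(4.9350e-04 m)² = 7.651e-07 m²
L_max = V_max·A/(2·ρI) = (1.3)(7.651e-07)/(2×1.66×10^-8×4.19) = 7.15 m

7.15 m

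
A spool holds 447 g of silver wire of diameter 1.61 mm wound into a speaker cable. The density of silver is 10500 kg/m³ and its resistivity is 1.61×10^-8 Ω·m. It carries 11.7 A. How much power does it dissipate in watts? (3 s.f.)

A = π(d/2)² = π(8.0500e-04 m)² = 2.0358e-06 m²
L = m/(density·A) = 0.447/(10500×2.0358e-06) = 20.91 m
R = ρL/A = (1.61×10^-8)(20.91)/(2.0358e-06) = 0.1654 Ω
P = I²R = (11.7)² × 0.1654 = 22.6 W

22.6 W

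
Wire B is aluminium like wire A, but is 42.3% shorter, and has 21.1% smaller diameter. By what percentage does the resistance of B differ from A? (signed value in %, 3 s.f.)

-7.31%

R ∝ L/d², so R_B/R_A = (1 − 42.3/100) × (1 − 21.1/100)⁻²
= 0.577 × 1.606 = 0.9269
(R_B − R_A)/R_A = 0.9269 − 1 = -7.31%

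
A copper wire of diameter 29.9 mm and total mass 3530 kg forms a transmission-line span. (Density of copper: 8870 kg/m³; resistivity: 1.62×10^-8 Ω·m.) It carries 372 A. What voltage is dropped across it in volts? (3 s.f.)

4.86 V

A = π(d/2)² = π(1.4950e-02 m)² = 7.0215e-04 m²
L = m/(density·A) = 3530/(8870×7.0215e-04) = 566.8 m
R = ρL/A = (1.62×10^-8)(566.8)/(7.0215e-04) = 0.01308 Ω
V = IR = 372 × 0.01308 = 4.86 V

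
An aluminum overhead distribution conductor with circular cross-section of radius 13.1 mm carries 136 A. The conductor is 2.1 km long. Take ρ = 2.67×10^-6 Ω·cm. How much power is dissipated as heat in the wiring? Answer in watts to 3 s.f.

1920 W

ρ = 2.67×10^-6 Ω·cm = 2.67×10^-8 Ω·m
A = πr² = π(1.3100e-02 m)² = 5.391e-04 m²
R = ρL/A = (2.67×10^-8)(2100)/(5.391e-04) = 0.104 Ω
P = I²R = (136)² × 0.104 = 1920 W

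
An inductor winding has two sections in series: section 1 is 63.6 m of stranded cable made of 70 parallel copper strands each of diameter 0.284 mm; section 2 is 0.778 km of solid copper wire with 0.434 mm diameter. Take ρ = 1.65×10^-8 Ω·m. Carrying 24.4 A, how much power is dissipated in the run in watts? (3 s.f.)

Section 1: A_strand = π(1.4200e-04)² = 6.335e-08 m²; R₁ = ρL/(N·A_s) = (1.65×10^-8)(63.6)/(70×6.335e-08) = 0.2367 Ω
Section 2: A = π(d/2)² = π(2.1700e-04 m)² = 1.479e-07 m²
R₂ = (1.65×10^-8)(778)/(1.479e-07) = 86.77 Ω
R = R₁ + R₂ = 87.01 Ω
P = I²R = (24.4)² × 87.01 = 51800 W

51800 W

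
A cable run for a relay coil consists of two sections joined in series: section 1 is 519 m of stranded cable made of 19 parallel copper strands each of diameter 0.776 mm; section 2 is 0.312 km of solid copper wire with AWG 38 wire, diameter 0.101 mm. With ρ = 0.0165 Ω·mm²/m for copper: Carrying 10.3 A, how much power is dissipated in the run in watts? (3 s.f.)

68300 W

ρ = 0.0165 Ω·mm²/m = 1.65×10^-8 Ω·m
Section 1: A_strand = π(3.8800e-04)² = 4.729e-07 m²; R₁ = ρL/(N·A_s) = (1.65×10^-8)(519)/(19×4.729e-07) = 0.953 Ω
Section 2: A = π(0.101/2 mm)² = π(5.0500e-05 m)² = 8.012e-09 m²
R₂ = (1.65×10^-8)(312)/(8.012e-09) = 642.5 Ω
R = R₁ + R₂ = 643.5 Ω
P = I²R = (10.3)² × 643.5 = 68300 W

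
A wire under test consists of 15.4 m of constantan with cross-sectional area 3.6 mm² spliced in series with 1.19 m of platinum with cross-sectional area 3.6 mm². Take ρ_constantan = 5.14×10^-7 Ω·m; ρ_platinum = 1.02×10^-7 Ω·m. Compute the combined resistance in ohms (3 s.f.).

2.23 Ω

Segment 1: A = 3.6 mm² = 3.600e-06 m²
R₁ = ρL/A = (5.14×10^-7)(15.4)/(3.600e-06) = 2.199 Ω
R₂ = (1.02×10^-7)(1.19)/(3.600e-06) = 0.03372 Ω
R = R₁ + R₂ = 2.23 Ω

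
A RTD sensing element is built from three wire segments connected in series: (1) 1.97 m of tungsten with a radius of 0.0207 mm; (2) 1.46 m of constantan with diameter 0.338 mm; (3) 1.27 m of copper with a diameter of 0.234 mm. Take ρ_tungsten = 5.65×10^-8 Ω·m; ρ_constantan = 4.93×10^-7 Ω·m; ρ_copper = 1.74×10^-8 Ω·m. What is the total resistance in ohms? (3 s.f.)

91.2 Ω

Seg 1: A = πr² = π(2.0700e-05 m)² = 1.346e-09 m²
R_1 = (5.65×10^-8)(1.97)/(1.346e-09) = 82.68 Ω
Seg 2: A = π(d/2)² = π(1.6900e-04 m)² = 8.973e-08 m²
R_2 = (4.93×10^-7)(1.46)/(8.973e-08) = 8.022 Ω
Seg 3: A = π(d/2)² = π(1.1700e-04 m)² = 4.301e-08 m²
R_3 = (1.74×10^-8)(1.27)/(4.301e-08) = 0.5138 Ω
R_total = R_1 + R_2 + R_3 = 91.2 Ω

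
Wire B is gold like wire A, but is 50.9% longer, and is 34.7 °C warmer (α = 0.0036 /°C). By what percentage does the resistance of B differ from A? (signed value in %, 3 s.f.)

69.8%

R ∝ ρL/d² with ρ ∝ (1+αΔT), so R_B/R_A = (1 + 50.9/100) × (1 + 0.0036×34.7)
= 1.509 × 1.125 = 1.698
(R_B − R_A)/R_A = 1.698 − 1 = 69.8%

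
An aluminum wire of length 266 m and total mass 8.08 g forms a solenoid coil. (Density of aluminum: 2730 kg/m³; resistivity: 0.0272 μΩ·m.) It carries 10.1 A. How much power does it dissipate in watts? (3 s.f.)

66300 W

ρ = 0.0272 μΩ·m = 2.72×10^-8 Ω·m
A = m/(density·L) = 0.00808/(2730×266) = 1.1127e-08 m²
R = ρL/A = (2.72×10^-8)(266)/(1.1127e-08) = 650.3 Ω
P = I²R = (10.1)² × 650.3 = 66300 W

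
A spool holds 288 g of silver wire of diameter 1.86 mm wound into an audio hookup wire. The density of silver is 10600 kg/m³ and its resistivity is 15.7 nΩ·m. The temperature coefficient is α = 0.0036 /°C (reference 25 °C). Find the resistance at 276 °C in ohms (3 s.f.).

0.110 Ω

ρ = 15.7 nΩ·m = 1.57×10^-8 Ω·m
A = π(d/2)² = π(9.3000e-04 m)² = 2.7172e-06 m²
L = m/(density·A) = 0.288/(10600×2.7172e-06) = 9.999 m
R = ρL/A = (1.57×10^-8)(9.999)/(2.7172e-06) = 0.05778 Ω
R(276 °C) = 0.05778 × (1 + 0.0036×251) = 0.110 Ω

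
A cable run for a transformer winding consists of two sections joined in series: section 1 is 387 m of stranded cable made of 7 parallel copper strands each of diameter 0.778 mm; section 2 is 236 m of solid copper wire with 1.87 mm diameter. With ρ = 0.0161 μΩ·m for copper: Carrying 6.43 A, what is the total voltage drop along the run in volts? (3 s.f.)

ρ = 0.0161 μΩ·m = 1.61×10^-8 Ω·m
Section 1: A_strand = π(3.8900e-04)² = 4.754e-07 m²; R₁ = ρL/(N·A_s) = (1.61×10^-8)(387)/(7×4.754e-07) = 1.872 Ω
Section 2: A = π(d/2)² = π(9.3500e-04 m)² = 2.746e-06 m²
R₂ = (1.61×10^-8)(236)/(2.746e-06) = 1.383 Ω
R = R₁ + R₂ = 3.256 Ω
V = IR = 6.43 × 3.256 = 20.9 V

20.9 V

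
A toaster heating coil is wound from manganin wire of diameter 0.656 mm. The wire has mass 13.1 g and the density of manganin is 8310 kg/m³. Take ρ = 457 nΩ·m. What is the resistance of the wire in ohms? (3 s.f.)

ρ = 457 nΩ·m = 4.57×10^-7 Ω·m
A = π(d/2)² = π(3.2800e-04 m)² = 3.3799e-07 m²
L = m/(density·A) = 0.0131/(8310×3.3799e-07) = 4.664 m
R = ρL/A = (4.57×10^-7)(4.664)/(3.3799e-07) = 6.31 Ω

6.31 Ω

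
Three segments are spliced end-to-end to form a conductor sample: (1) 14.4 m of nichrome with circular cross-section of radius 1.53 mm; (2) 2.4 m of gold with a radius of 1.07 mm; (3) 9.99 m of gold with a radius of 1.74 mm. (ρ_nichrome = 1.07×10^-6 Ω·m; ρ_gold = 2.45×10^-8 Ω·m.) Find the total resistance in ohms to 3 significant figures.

Seg 1: A = πr² = π(1.5300e-03 m)² = 7.354e-06 m²
R_1 = (1.07×10^-6)(14.4)/(7.354e-06) = 2.095 Ω
Seg 2: A = πr² = π(1.0700e-03 m)² = 3.597e-06 m²
R_2 = (2.45×10^-8)(2.4)/(3.597e-06) = 0.01635 Ω
Seg 3: A = πr² = π(1.7400e-03 m)² = 9.511e-06 m²
R_3 = (2.45×10^-8)(9.99)/(9.511e-06) = 0.02573 Ω
R_total = R_1 + R_2 + R_3 = 2.14 Ω

2.14 Ω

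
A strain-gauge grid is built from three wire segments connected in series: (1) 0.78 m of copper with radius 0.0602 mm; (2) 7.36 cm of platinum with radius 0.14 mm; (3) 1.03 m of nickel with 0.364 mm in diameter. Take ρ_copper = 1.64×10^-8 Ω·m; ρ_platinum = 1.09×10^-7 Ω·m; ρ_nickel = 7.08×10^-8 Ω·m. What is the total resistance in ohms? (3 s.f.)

Seg 1: A = πr² = π(6.0200e-05 m)² = 1.139e-08 m²
R_1 = (1.64×10^-8)(0.78)/(1.139e-08) = 1.124 Ω
Seg 2: A = πr² = π(1.4000e-04 m)² = 6.158e-08 m²
R_2 = (1.09×10^-7)(0.0736)/(6.158e-08) = 0.1303 Ω
Seg 3: A = π(d/2)² = π(1.8200e-04 m)² = 1.041e-07 m²
R_3 = (7.08×10^-8)(1.03)/(1.041e-07) = 0.7008 Ω
R_total = R_1 + R_2 + R_3 = 1.95 Ω

1.95 Ω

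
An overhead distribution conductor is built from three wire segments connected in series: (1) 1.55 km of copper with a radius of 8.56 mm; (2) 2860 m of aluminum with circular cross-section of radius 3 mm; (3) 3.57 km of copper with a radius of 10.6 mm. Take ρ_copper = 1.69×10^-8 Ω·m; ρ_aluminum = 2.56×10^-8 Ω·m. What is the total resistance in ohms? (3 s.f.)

2.87 Ω

Seg 1: A = πr² = π(8.5600e-03 m)² = 2.302e-04 m²
R_1 = (1.69×10^-8)(1550)/(2.302e-04) = 0.1138 Ω
Seg 2: A = πr² = π(3.0000e-03 m)² = 2.827e-05 m²
R_2 = (2.56×10^-8)(2860)/(2.827e-05) = 2.589 Ω
Seg 3: A = πr² = π(1.0600e-02 m)² = 3.530e-04 m²
R_3 = (1.69×10^-8)(3570)/(3.530e-04) = 0.1709 Ω
R_total = R_1 + R_2 + R_3 = 2.87 Ω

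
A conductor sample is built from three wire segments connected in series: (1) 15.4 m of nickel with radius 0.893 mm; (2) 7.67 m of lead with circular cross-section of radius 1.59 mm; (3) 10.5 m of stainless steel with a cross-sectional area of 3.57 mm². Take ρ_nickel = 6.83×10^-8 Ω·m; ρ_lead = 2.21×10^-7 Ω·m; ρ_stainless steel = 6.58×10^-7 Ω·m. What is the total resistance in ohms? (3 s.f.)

Seg 1: A = πr² = π(8.9300e-04 m)² = 2.505e-06 m²
R_1 = (6.83×10^-8)(15.4)/(2.505e-06) = 0.4198 Ω
Seg 2: A = πr² = π(1.5900e-03 m)² = 7.942e-06 m²
R_2 = (2.21×10^-7)(7.67)/(7.942e-06) = 0.2134 Ω
Seg 3: A = 3.57 mm² = 3.570e-06 m²
R_3 = (6.58×10^-7)(10.5)/(3.570e-06) = 1.935 Ω
R_total = R_1 + R_2 + R_3 = 2.57 Ω

2.57 Ω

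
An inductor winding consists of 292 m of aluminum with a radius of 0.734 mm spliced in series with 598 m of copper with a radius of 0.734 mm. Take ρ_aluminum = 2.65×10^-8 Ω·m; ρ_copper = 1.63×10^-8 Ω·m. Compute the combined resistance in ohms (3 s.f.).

Segment 1: A = πr² = π(7.3400e-04 m)² = 1.693e-06 m²
R₁ = ρL/A = (2.65×10^-8)(292)/(1.693e-06) = 4.572 Ω
R₂ = (1.63×10^-8)(598)/(1.693e-06) = 5.759 Ω
R = R₁ + R₂ = 10.3 Ω

10.3 Ω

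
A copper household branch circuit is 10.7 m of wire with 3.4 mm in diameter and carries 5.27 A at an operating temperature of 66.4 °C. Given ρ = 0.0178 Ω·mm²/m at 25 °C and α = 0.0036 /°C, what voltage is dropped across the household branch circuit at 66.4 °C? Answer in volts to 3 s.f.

ρ = 0.0178 Ω·mm²/m = 1.78×10^-8 Ω·m
A = π(d/2)² = π(1.7000e-03 m)² = 9.079e-06 m²
R₍25₎ = ρL/A = (1.78×10^-8)(10.7)/(9.079e-06) = 0.02098 Ω
R₍66.4₎ = R₍25₎(1 + αΔT) = 0.02098 × (1 + 0.0036×41.4) = 0.0241 Ω
V = IR = 5.27 × 0.0241 = 0.127 V

0.127 V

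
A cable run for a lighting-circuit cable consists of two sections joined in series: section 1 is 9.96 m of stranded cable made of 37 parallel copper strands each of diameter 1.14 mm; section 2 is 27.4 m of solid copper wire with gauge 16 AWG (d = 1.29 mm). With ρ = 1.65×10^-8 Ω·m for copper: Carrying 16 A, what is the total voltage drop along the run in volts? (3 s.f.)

5.60 V

Section 1: A_strand = π(5.7000e-04)² = 1.021e-06 m²; R₁ = ρL/(N·A_s) = (1.65×10^-8)(9.96)/(37×1.021e-06) = 0.004352 Ω
Section 2: A = π(1.29/2 mm)² = π(6.4500e-04 m)² = 1.307e-06 m²
R₂ = (1.65×10^-8)(27.4)/(1.307e-06) = 0.3459 Ω
R = R₁ + R₂ = 0.3503 Ω
V = IR = 16 × 0.3503 = 5.60 V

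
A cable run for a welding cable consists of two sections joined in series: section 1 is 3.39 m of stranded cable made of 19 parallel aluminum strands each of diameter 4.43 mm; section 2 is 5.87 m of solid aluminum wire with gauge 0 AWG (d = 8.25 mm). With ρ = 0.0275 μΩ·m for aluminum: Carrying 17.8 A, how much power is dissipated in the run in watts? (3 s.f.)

1.06 W

ρ = 0.0275 μΩ·m = 2.75×10^-8 Ω·m
Section 1: A_strand = π(2.2150e-03)² = 1.541e-05 m²; R₁ = ρL/(N·A_s) = (2.75×10^-8)(3.39)/(19×1.541e-05) = 3.183×10^-4 Ω
Section 2: A = π(8.25/2 mm)² = π(4.1250e-03 m)² = 5.346e-05 m²
R₂ = (2.75×10^-8)(5.87)/(5.346e-05) = 0.00302 Ω
R = R₁ + R₂ = 0.003338 Ω
P = I²R = (17.8)² × 0.003338 = 1.06 W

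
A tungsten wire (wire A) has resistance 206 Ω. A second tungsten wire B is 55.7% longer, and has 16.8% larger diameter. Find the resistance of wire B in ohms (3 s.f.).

R ∝ L/d², so R_B/R_A = (1 + 55.7/100) × (1 + 16.8/100)⁻²
= 1.557 × 0.733 = 1.141
R_B = 1.141 × 206 = 235 Ω

235 Ω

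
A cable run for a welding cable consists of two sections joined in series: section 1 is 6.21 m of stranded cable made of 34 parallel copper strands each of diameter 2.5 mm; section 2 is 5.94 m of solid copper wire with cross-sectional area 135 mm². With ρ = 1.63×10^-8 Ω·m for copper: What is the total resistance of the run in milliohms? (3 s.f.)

Section 1: A_strand = π(1.2500e-03)² = 4.909e-06 m²; R₁ = ρL/(N·A_s) = (1.63×10^-8)(6.21)/(34×4.909e-06) = 6.065×10^-4 Ω
Section 2: A = 135 mm² = 1.350e-04 m²
R₂ = (1.63×10^-8)(5.94)/(1.350e-04) = 7.172×10^-4 Ω
R = R₁ + R₂ = 1.32 mΩ

1.32 mΩ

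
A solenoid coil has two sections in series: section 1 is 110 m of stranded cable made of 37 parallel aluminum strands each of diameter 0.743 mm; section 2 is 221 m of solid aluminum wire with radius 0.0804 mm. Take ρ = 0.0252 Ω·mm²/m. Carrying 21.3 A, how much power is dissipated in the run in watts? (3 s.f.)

1.24×10^5 W

ρ = 0.0252 Ω·mm²/m = 2.52×10^-8 Ω·m
Section 1: A_strand = π(3.7150e-04)² = 4.336e-07 m²; R₁ = ρL/(N·A_s) = (2.52×10^-8)(110)/(37×4.336e-07) = 0.1728 Ω
Section 2: A = πr² = π(8.0400e-05 m)² = 2.031e-08 m²
R₂ = (2.52×10^-8)(221)/(2.031e-08) = 274.2 Ω
R = R₁ + R₂ = 274.4 Ω
P = I²R = (21.3)² × 274.4 = 1.24×10^5 W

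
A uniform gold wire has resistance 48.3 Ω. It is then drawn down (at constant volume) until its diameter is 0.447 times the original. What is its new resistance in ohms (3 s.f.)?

Volume constant ⇒ L' = L/r² with r = 0.447. R' = ρL'/A' = ρ(L/r²)/(πr²d₀²/4) = R/r⁴.
R' = 25.05 × 48.3 = 1210 Ω

1210 Ω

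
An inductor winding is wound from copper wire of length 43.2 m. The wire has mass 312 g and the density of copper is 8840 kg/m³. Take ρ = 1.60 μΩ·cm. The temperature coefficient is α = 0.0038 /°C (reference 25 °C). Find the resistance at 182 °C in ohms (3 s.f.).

1.35 Ω

ρ = 1.60 μΩ·cm = 1.60×10^-8 Ω·m
A = m/(density·L) = 0.312/(8840×43.2) = 8.1699e-07 m²
R = ρL/A = (1.60×10^-8)(43.2)/(8.1699e-07) = 0.846 Ω
R(182 °C) = 0.846 × (1 + 0.0038×157) = 1.35 Ω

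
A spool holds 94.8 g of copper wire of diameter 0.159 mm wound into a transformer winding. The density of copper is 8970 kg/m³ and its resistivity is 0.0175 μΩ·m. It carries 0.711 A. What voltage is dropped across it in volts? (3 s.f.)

ρ = 0.0175 μΩ·m = 1.75×10^-8 Ω·m
A = π(d/2)² = π(7.9500e-05 m)² = 1.9856e-08 m²
L = m/(density·A) = 0.0948/(8970×1.9856e-08) = 532.3 m
R = ρL/A = (1.75×10^-8)(532.3)/(1.9856e-08) = 469.1 Ω
V = IR = 0.711 × 469.1 = 334 V

334 V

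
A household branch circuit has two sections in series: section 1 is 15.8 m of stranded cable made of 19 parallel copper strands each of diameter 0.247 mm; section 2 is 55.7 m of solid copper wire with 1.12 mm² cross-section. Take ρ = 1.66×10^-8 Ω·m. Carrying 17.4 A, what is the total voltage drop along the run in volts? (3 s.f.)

Section 1: A_strand = π(1.2350e-04)² = 4.792e-08 m²; R₁ = ρL/(N·A_s) = (1.66×10^-8)(15.8)/(19×4.792e-08) = 0.2881 Ω
Section 2: A = 1.12 mm² = 1.120e-06 m²
R₂ = (1.66×10^-8)(55.7)/(1.120e-06) = 0.8256 Ω
R = R₁ + R₂ = 1.114 Ω
V = IR = 17.4 × 1.114 = 19.4 V

19.4 V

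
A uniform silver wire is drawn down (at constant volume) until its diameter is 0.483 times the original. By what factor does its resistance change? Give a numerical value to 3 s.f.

Volume constant ⇒ L' = L/r² with r = 0.483. R' = ρL'/A' = ρ(L/r²)/(πr²d₀²/4) = R/r⁴.
Factor = 18.4

18.4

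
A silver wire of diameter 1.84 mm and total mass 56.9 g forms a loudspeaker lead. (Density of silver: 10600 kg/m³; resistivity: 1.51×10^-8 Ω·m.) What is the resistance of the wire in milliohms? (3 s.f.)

A = π(d/2)² = π(9.2000e-04 m)² = 2.6590e-06 m²
L = m/(density·A) = 0.0569/(10600×2.6590e-06) = 2.019 m
R = ρL/A = (1.51×10^-8)(2.019)/(2.6590e-06) = 11.5 mΩ

11.5 mΩ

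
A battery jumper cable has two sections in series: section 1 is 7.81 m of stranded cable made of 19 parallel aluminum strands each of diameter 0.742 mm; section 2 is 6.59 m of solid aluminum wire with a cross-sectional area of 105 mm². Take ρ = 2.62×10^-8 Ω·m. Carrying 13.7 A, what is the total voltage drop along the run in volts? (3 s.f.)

0.364 V

Section 1: A_strand = π(3.7100e-04)² = 4.324e-07 m²; R₁ = ρL/(N·A_s) = (2.62×10^-8)(7.81)/(19×4.324e-07) = 0.02491 Ω
Section 2: A = 105 mm² = 1.050e-04 m²
R₂ = (2.62×10^-8)(6.59)/(1.050e-04) = 0.001644 Ω
R = R₁ + R₂ = 0.02655 Ω
V = IR = 13.7 × 0.02655 = 0.364 V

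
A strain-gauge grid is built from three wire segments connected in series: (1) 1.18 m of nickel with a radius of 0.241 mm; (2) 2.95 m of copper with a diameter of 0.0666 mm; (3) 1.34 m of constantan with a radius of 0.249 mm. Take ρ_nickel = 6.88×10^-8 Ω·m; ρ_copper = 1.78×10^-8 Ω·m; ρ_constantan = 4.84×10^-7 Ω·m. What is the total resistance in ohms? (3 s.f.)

18.8 Ω

Seg 1: A = πr² = π(2.4100e-04 m)² = 1.825e-07 m²
R_1 = (6.88×10^-8)(1.18)/(1.825e-07) = 0.4449 Ω
Seg 2: A = π(d/2)² = π(3.3300e-05 m)² = 3.484e-09 m²
R_2 = (1.78×10^-8)(2.95)/(3.484e-09) = 15.07 Ω
Seg 3: A = πr² = π(2.4900e-04 m)² = 1.948e-07 m²
R_3 = (4.84×10^-7)(1.34)/(1.948e-07) = 3.33 Ω
R_total = R_1 + R_2 + R_3 = 18.8 Ω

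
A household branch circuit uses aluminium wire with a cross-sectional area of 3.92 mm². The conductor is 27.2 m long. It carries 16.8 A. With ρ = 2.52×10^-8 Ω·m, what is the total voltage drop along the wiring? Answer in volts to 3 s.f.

2.94 V

A = 3.92 mm² = 3.920e-06 m²
R = ρL/A = (2.52×10^-8)(27.2)/(3.920e-06) = 0.1749 Ω
V = IR = 16.8 × 0.1749 = 2.94 V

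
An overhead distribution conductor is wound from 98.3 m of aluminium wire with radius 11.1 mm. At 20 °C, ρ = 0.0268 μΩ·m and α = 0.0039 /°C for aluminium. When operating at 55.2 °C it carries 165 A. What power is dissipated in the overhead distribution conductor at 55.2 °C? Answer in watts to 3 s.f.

ρ = 0.0268 μΩ·m = 2.68×10^-8 Ω·m
A = πr² = π(1.1100e-02 m)² = 3.871e-04 m²
R₍20₎ = ρL/A = (2.68×10^-8)(98.3)/(3.871e-04) = 0.006806 Ω
R₍55.2₎ = R₍20₎(1 + αΔT) = 0.006806 × (1 + 0.0039×35.2) = 0.00774 Ω
P = I²R = (165)² × 0.00774 = 211 W

211 W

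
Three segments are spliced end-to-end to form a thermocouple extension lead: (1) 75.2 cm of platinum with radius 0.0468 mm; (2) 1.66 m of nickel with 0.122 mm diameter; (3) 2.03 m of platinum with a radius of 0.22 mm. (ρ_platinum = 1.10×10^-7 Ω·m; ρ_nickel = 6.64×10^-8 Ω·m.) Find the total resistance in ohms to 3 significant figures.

22.9 Ω

Seg 1: A = πr² = π(4.6800e-05 m)² = 6.881e-09 m²
R_1 = (1.10×10^-7)(0.752)/(6.881e-09) = 12.02 Ω
Seg 2: A = π(d/2)² = π(6.1000e-05 m)² = 1.169e-08 m²
R_2 = (6.64×10^-8)(1.66)/(1.169e-08) = 9.429 Ω
Seg 3: A = πr² = π(2.2000e-04 m)² = 1.521e-07 m²
R_3 = (1.10×10^-7)(2.03)/(1.521e-07) = 1.469 Ω
R_total = R_1 + R_2 + R_3 = 22.9 Ω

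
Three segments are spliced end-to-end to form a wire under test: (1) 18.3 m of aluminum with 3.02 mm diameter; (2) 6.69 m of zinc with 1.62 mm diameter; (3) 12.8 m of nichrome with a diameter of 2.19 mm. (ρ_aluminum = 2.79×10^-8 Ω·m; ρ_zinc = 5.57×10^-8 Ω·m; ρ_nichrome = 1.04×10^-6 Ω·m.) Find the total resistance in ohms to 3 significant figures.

3.79 Ω

Seg 1: A = π(d/2)² = π(1.5100e-03 m)² = 7.163e-06 m²
R_1 = (2.79×10^-8)(18.3)/(7.163e-06) = 0.07128 Ω
Seg 2: A = π(d/2)² = π(8.1000e-04 m)² = 2.061e-06 m²
R_2 = (5.57×10^-8)(6.69)/(2.061e-06) = 0.1808 Ω
Seg 3: A = π(d/2)² = π(1.0950e-03 m)² = 3.767e-06 m²
R_3 = (1.04×10^-6)(12.8)/(3.767e-06) = 3.534 Ω
R_total = R_1 + R_2 + R_3 = 3.79 Ω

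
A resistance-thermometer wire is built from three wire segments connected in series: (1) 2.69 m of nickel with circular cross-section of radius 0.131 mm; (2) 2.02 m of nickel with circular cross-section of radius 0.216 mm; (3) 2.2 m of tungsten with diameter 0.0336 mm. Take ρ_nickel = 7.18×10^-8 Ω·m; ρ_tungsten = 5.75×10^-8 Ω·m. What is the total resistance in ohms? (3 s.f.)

Seg 1: A = πr² = π(1.3100e-04 m)² = 5.391e-08 m²
R_1 = (7.18×10^-8)(2.69)/(5.391e-08) = 3.582 Ω
Seg 2: A = πr² = π(2.1600e-04 m)² = 1.466e-07 m²
R_2 = (7.18×10^-8)(2.02)/(1.466e-07) = 0.9895 Ω
Seg 3: A = π(d/2)² = π(1.6800e-05 m)² = 8.867e-10 m²
R_3 = (5.75×10^-8)(2.2)/(8.867e-10) = 142.7 Ω
R_total = R_1 + R_2 + R_3 = 147 Ω

147 Ω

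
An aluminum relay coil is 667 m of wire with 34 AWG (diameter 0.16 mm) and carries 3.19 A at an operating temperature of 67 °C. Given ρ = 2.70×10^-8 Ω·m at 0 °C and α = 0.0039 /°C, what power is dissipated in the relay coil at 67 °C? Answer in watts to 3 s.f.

11500 W

A = π(0.16/2 mm)² = π(8.0000e-05 m)² = 2.011e-08 m²
R₍0₎ = ρL/A = (2.70×10^-8)(667)/(2.011e-08) = 895.7 Ω
R₍67₎ = R₍0₎(1 + αΔT) = 895.7 × (1 + 0.0039×67) = 1130 Ω
P = I²R = (3.19)² × 1130 = 11500 W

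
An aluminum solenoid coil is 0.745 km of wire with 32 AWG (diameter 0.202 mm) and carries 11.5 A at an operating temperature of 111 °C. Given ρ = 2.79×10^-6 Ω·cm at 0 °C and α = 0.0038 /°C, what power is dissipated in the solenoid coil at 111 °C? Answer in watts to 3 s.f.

1.22×10^5 W

ρ = 2.79×10^-6 Ω·cm = 2.79×10^-8 Ω·m
A = π(0.202/2 mm)² = π(1.0100e-04 m)² = 3.205e-08 m²
R₍0₎ = ρL/A = (2.79×10^-8)(745)/(3.205e-08) = 648.6 Ω
R₍111₎ = R₍0₎(1 + αΔT) = 648.6 × (1 + 0.0038×111) = 922.2 Ω
P = I²R = (11.5)² × 922.2 = 1.22×10^5 W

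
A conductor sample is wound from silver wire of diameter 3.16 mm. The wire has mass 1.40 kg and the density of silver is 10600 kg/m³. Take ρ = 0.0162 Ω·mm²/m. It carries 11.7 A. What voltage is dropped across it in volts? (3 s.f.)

0.407 V

ρ = 0.0162 Ω·mm²/m = 1.62×10^-8 Ω·m
A = π(d/2)² = π(1.5800e-03 m)² = 7.8427e-06 m²
L = m/(density·A) = 1.4/(10600×7.8427e-06) = 16.84 m
R = ρL/A = (1.62×10^-8)(16.84)/(7.8427e-06) = 0.03479 Ω
V = IR = 11.7 × 0.03479 = 0.407 V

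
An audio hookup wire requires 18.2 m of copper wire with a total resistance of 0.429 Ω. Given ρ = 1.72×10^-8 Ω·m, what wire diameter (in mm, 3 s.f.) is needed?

0.964 mm

A = ρL/R = (1.72×10^-8)(18.2)/(0.429) = 7.297e-07 m²
d = 2√(A/π) = 9.639e-04 m = 0.964 mm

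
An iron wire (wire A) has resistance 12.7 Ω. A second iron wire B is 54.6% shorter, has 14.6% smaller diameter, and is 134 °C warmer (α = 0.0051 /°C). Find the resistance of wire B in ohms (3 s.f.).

13.3 Ω

R ∝ ρL/d² with ρ ∝ (1+αΔT), so R_B/R_A = (1 − 54.6/100) × (1 − 14.6/100)⁻² × (1 + 0.0051×134)
= 0.454 × 1.371 × 1.683 = 1.048
R_B = 1.048 × 12.7 = 13.3 Ω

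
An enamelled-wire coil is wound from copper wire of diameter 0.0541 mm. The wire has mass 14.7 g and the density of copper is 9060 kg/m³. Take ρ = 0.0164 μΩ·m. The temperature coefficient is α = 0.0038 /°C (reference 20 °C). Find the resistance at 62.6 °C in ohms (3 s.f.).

5850 Ω

ρ = 0.0164 μΩ·m = 1.64×10^-8 Ω·m
A = π(d/2)² = π(2.7050e-05 m)² = 2.2987e-09 m²
L = m/(density·A) = 0.0147/(9060×2.2987e-09) = 705.8 m
R = ρL/A = (1.64×10^-8)(705.8)/(2.2987e-09) = 5036 Ω
R(62.6 °C) = 5036 × (1 + 0.0038×42.6) = 5850 Ω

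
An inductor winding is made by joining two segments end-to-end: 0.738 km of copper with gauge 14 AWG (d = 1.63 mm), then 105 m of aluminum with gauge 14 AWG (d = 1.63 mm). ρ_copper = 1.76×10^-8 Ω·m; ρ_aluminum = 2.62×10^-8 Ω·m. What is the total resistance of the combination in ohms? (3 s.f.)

7.54 Ω

Segment 1: A = π(1.63/2 mm)² = π(8.1500e-04 m)² = 2.087e-06 m²
R₁ = ρL/A = (1.76×10^-8)(738)/(2.087e-06) = 6.224 Ω
R₂ = (2.62×10^-8)(105)/(2.087e-06) = 1.318 Ω
R = R₁ + R₂ = 7.54 Ω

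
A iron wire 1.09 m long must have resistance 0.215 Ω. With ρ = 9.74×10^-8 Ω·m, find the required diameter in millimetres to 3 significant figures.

A = ρL/R = (9.74×10^-8)(1.09)/(0.215) = 4.938e-07 m²
d = 2√(A/π) = 7.929e-04 m = 0.793 mm

0.793 mm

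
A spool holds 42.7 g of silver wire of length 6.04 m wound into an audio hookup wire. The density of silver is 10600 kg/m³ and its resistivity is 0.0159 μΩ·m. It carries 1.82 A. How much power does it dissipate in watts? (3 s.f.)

ρ = 0.0159 μΩ·m = 1.59×10^-8 Ω·m
A = m/(density·L) = 0.0427/(10600×6.04) = 6.6694e-07 m²
R = ρL/A = (1.59×10^-8)(6.04)/(6.6694e-07) = 0.144 Ω
P = I²R = (1.82)² × 0.144 = 0.477 W

0.477 W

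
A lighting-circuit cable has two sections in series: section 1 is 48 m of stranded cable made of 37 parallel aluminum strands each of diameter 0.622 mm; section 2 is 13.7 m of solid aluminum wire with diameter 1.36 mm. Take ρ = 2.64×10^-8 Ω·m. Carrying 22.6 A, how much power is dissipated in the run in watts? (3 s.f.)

185 W

Section 1: A_strand = π(3.1100e-04)² = 3.039e-07 m²; R₁ = ρL/(N·A_s) = (2.64×10^-8)(48)/(37×3.039e-07) = 0.1127 Ω
Section 2: A = π(d/2)² = π(6.8000e-04 m)² = 1.453e-06 m²
R₂ = (2.64×10^-8)(13.7)/(1.453e-06) = 0.249 Ω
R = R₁ + R₂ = 0.3617 Ω
P = I²R = (22.6)² × 0.3617 = 185 W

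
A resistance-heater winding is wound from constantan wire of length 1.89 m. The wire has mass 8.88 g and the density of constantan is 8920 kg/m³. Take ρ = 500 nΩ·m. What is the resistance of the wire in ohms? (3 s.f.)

ρ = 500 nΩ·m = 5.00×10^-7 Ω·m
A = m/(density·L) = 0.00888/(8920×1.89) = 5.2673e-07 m²
R = ρL/A = (5.00×10^-7)(1.89)/(5.2673e-07) = 1.79 Ω

1.79 Ω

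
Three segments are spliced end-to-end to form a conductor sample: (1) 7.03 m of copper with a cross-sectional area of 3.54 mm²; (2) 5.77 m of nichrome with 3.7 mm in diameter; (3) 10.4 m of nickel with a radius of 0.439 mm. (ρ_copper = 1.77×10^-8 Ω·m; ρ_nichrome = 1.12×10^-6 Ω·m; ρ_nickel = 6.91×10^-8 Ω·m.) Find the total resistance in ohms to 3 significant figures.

1.82 Ω

Seg 1: A = 3.54 mm² = 3.540e-06 m²
R_1 = (1.77×10^-8)(7.03)/(3.540e-06) = 0.03515 Ω
Seg 2: A = π(d/2)² = π(1.8500e-03 m)² = 1.075e-05 m²
R_2 = (1.12×10^-6)(5.77)/(1.075e-05) = 0.601 Ω
Seg 3: A = πr² = π(4.3900e-04 m)² = 6.055e-07 m²
R_3 = (6.91×10^-8)(10.4)/(6.055e-07) = 1.187 Ω
R_total = R_1 + R_2 + R_3 = 1.82 Ω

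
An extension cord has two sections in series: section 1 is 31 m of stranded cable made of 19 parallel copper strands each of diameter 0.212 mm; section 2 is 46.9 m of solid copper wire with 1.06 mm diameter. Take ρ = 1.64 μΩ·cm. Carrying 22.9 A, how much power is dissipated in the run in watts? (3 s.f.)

ρ = 1.64 μΩ·cm = 1.64×10^-8 Ω·m
Section 1: A_strand = π(1.0600e-04)² = 3.530e-08 m²; R₁ = ρL/(N·A_s) = (1.64×10^-8)(31)/(19×3.530e-08) = 0.758 Ω
Section 2: A = π(d/2)² = π(5.3000e-04 m)² = 8.825e-07 m²
R₂ = (1.64×10^-8)(46.9)/(8.825e-07) = 0.8716 Ω
R = R₁ + R₂ = 1.63 Ω
P = I²R = (22.9)² × 1.63 = 855 W

855 W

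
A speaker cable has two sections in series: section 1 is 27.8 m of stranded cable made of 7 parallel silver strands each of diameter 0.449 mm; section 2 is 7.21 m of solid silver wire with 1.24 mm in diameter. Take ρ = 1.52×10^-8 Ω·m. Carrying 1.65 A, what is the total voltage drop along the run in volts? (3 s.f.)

Section 1: A_strand = π(2.2450e-04)² = 1.583e-07 m²; R₁ = ρL/(N·A_s) = (1.52×10^-8)(27.8)/(7×1.583e-07) = 0.3812 Ω
Section 2: A = π(d/2)² = π(6.2000e-04 m)² = 1.208e-06 m²
R₂ = (1.52×10^-8)(7.21)/(1.208e-06) = 0.09075 Ω
R = R₁ + R₂ = 0.472 Ω
V = IR = 1.65 × 0.472 = 0.779 V

0.779 V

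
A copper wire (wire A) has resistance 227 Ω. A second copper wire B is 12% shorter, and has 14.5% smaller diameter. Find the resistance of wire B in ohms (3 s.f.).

273 Ω

R ∝ L/d², so R_B/R_A = (1 − 12/100) × (1 − 14.5/100)⁻²
= 0.88 × 1.368 = 1.204
R_B = 1.204 × 227 = 273 Ω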